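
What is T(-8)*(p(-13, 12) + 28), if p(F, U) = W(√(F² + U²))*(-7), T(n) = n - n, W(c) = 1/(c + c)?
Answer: 0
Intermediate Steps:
W(c) = 1/(2*c)
T(n) = 0
p(F, U) = -7/(2*√(F² + U²)) (p(F, U) = (1/(2*(√(F² + U²))))*(-7) = (1/(2*√(F² + U²)))*(-7) = -7/(2*√(F² + U²)))
T(-8)*(p(-13, 12) + 28) = 0*(-7/(2*√((-13)² + 12²)) + 28) = 0*(-7/(2*√(169 + 144)) + 28) = 0*(-7*√313/626 + 28) = 0*(28 - 7*√313/626) = 0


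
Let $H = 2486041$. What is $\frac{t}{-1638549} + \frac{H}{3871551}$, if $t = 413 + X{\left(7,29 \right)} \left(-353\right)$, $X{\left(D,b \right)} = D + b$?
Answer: $\frac{1373700238018}{2114575339833} \approx 0.64963$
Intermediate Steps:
$t = -12295$ ($t = 413 + \left(7 + 29\right) \left(-353\right) = 413 + 36 \left(-353\right) = 413 - 12708 = -12295$)
$\frac{t}{-1638549} + \frac{H}{3871551} = - \frac{12295}{-1638549} + \frac{2486041}{3871551} = \left(-12295\right) \left(- \frac{1}{1638549}\right) + 2486041 \cdot \frac{1}{3871551} = \frac{12295}{1638549} + \frac{2486041}{3871551} = \frac{1373700238018}{2114575339833}$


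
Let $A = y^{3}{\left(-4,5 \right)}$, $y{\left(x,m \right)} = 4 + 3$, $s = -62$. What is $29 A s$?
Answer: $-616714$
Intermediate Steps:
$y{\left(x,m \right)} = 7$
$A = 343$ ($A = 7^{3} = 343$)
$29 A s = 29 \cdot 343 \left(-62\right) = 9947 \left(-62\right) = -616714$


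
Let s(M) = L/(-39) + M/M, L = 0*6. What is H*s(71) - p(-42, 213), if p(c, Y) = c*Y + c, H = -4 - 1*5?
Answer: 8979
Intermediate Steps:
L = 0
H = -9 (H = -4 - 5 = -9)
s(M) = 1 (s(M) = 0/(-39) + M/M = 0*(-1/39) + 1 = 0 + 1 = 1)
p(c, Y) = c + Y*c (p(c, Y) = Y*c + c = c + Y*c)
H*s(71) - p(-42, 213) = -9*1 - (-42)*(1 + 213) = -9 - (-42)*214 = -9 - 1*(-8988) = -9 + 8988 = 8979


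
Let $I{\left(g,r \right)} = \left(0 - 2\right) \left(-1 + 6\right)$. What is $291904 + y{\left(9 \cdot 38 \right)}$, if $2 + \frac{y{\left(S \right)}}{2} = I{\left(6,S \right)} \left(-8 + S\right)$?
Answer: $285220$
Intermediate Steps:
$I{\left(g,r \right)} = -10$ ($I{\left(g,r \right)} = \left(-2\right) 5 = -10$)
$y{\left(S \right)} = 156 - 20 S$ ($y{\left(S \right)} = -4 + 2 \left(- 10 \left(-8 + S\right)\right) = -4 + 2 \left(80 - 10 S\right) = -4 - \left(-160 + 20 S\right) = 156 - 20 S$)
$291904 + y{\left(9 \cdot 38 \right)} = 291904 + \left(156 - 20 \cdot 9 \cdot 38\right) = 291904 + \left(156 - 6840\right) = 291904 - 6684 = 285220$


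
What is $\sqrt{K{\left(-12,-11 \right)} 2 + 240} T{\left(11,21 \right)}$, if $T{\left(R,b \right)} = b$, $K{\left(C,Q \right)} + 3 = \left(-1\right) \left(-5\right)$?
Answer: $42 \sqrt{61} \approx 328.03$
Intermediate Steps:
$K{\left(C,Q \right)} = 2$ ($K{\left(C,Q \right)} = -3 - -5 = -3 + 5 = 2$)
$\sqrt{K{\left(-12,-11 \right)} 2 + 240} T{\left(11,21 \right)} = \sqrt{2 \cdot 2 + 240} \cdot 21 = \sqrt{4 + 240} \cdot 21 = \sqrt{244} \cdot 21 = 2 \sqrt{61} \cdot 21 = 42 \sqrt{61}$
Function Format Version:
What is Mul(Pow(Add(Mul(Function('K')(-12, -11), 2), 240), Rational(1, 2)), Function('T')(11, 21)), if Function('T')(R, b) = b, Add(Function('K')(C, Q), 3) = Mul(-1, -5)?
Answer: Mul(42, Pow(61, Rational(1, 2))) ≈ 328.03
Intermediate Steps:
Function('K')(C, Q) = 2 (Function('K')(C, Q) = Add(-3, Mul(-1, -5)) = Add(-3, 5) = 2)
Mul(Pow(Add(Mul(Function('K')(-12, -11), 2), 240), Rational(1, 2)), Function('T')(11, 21)) = Mul(Pow(Add(Mul(2, 2), 240), Rational(1, 2)), 21) = Mul(Pow(Add(4, 240), Rational(1, 2)), 21) = Mul(Pow(244, Rational(1, 2)), 21) = Mul(Mul(2, Pow(61, Rational(1, 2))), 21) = Mul(42, Pow(61, Rational(1, 2)))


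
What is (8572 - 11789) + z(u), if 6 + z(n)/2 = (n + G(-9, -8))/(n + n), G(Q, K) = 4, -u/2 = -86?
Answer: -138803/43 ≈ -3228.0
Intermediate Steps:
u = 172 (u = -2*(-86) = 172)
z(n) = -12 + (4 + n)/n (z(n) = -12 + 2*((n + 4)/(n + n)) = -12 + 2*((4 + n)/((2*n))) = -12 + 2*((4 + n)*(1/(2*n))) = -12 + 2*((4 + n)/(2*n)) = -12 + (4 + n)/n)
(8572 - 11789) + z(u) = (8572 - 11789) + (-11 + 4/172) = -3217 + (-11 + 4*(1/172)) = -3217 + (-11 + 1/43) = -3217 - 472/43 = -138803/43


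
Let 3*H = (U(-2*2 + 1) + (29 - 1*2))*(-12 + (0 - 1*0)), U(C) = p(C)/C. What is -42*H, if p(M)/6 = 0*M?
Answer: 4536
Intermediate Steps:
p(M) = 0 (p(M) = 6*(0*M) = 6*0 = 0)
U(C) = 0 (U(C) = 0/C = 0)
H = -108 (H = ((0 + (29 - 1*2))*(-12 + (0 - 1*0)))/3 = ((0 + (29 - 2))*(-12 + (0 + 0)))/3 = ((0 + 27)*(-12 + 0))/3 = (27*(-12))/3 = (1/3)*(-324) = -108)
-42*H = -42*(-108) = 4536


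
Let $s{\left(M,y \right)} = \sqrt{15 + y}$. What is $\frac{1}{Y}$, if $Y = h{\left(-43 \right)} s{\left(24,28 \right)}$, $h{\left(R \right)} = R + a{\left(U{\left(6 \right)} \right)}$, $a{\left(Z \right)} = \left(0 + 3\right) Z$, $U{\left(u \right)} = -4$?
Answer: $- \frac{\sqrt{43}}{2365} \approx -0.0027727$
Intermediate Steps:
$a{\left(Z \right)} = 3 Z$
$h{\left(R \right)} = -12 + R$ ($h{\left(R \right)} = R + 3 \left(-4\right) = R - 12 = -12 + R$)
$Y = - 55 \sqrt{43}$ ($Y = \left(-12 - 43\right) \sqrt{15 + 28} = - 55 \sqrt{43} \approx -360.66$)
$\frac{1}{Y} = \frac{1}{\left(-55\right) \sqrt{43}} = - \frac{\sqrt{43}}{2365}$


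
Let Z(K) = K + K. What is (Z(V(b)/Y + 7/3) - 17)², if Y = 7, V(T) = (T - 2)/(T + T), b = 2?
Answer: 1369/9 ≈ 152.11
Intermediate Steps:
V(T) = (-2 + T)/(2*T) (V(T) = (-2 + T)/((2*T)) = (-2 + T)*(1/(2*T)) = (-2 + T)/(2*T))
Z(K) = 2*K
(Z(V(b)/Y + 7/3) - 17)² = (2*(((½)*(-2 + 2)/2)/7 + 7/3) - 17)² = (2*(((½)*(½)*0)*(⅐) + 7*(⅓)) - 17)² = (2*(0*(⅐) + 7/3) - 17)² = (2*(0 + 7/3) - 17)² = (2*(7/3) - 17)² = (14/3 - 17)² = (-37/3)² = 1369/9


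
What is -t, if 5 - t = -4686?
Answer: -4691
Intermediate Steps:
t = 4691 (t = 5 - 1*(-4686) = 5 + 4686 = 4691)
-t = -1*4691 = -4691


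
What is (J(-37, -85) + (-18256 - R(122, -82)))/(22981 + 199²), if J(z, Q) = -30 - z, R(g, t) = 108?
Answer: -633/2158 ≈ -0.29333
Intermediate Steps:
(J(-37, -85) + (-18256 - R(122, -82)))/(22981 + 199²) = ((-30 - 1*(-37)) + (-18256 - 1*108))/(22981 + 199²) = ((-30 + 37) + (-18256 - 108))/(22981 + 39601) = (7 - 18364)/62582 = -18357*1/62582 = -633/2158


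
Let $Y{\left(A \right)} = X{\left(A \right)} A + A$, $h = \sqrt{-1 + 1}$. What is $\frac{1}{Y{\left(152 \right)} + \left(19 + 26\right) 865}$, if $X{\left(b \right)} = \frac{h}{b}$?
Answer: $\frac{1}{39077} \approx 2.5591 \cdot 10^{-5}$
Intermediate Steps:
$h = 0$ ($h = \sqrt{0} = 0$)
$X{\left(b \right)} = 0$ ($X{\left(b \right)} = \frac{0}{b} = 0$)
$Y{\left(A \right)} = A$ ($Y{\left(A \right)} = 0 A + A = 0 + A = A$)
$\frac{1}{Y{\left(152 \right)} + \left(19 + 26\right) 865} = \frac{1}{152 + \left(19 + 26\right) 865} = \frac{1}{152 + 45 \cdot 865} = \frac{1}{152 + 38925} = \frac{1}{39077}$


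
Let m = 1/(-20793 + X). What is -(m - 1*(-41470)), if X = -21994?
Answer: -1774376889/42787 ≈ -41470.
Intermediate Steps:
m = -1/42787 (m = 1/(-20793 - 21994) = 1/(-42787) = -1/42787 ≈ -2.3372e-5)
-(m - 1*(-41470)) = -(-1/42787 - 1*(-41470)) = -(-1/42787 + 41470) = -1*1774376889/42787 = -1774376889/42787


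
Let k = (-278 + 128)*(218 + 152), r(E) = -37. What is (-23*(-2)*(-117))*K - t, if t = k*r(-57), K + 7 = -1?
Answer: -2010444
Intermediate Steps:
K = -8 (K = -7 - 1 = -8)
k = -55500 (k = -150*370 = -55500)
t = 2053500 (t = -55500*(-37) = 2053500)
(-23*(-2)*(-117))*K - t = (-23*(-2)*(-117))*(-8) - 1*2053500 = (46*(-117))*(-8) - 2053500 = -5382*(-8) - 2053500 = 43056 - 2053500 = -2010444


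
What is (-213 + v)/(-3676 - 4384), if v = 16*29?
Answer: -251/8060 ≈ -0.031141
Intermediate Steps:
v = 464
(-213 + v)/(-3676 - 4384) = (-213 + 464)/(-3676 - 4384) = 251/(-8060) = 251*(-1/8060) = -251/8060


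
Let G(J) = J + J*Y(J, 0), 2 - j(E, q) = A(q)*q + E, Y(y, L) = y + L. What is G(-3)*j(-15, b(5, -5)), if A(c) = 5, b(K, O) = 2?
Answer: 42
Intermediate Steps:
Y(y, L) = L + y
j(E, q) = 2 - E - 5*q (j(E, q) = 2 - (5*q + E) = 2 - (E + 5*q) = 2 + (-E - 5*q) = 2 - E - 5*q)
G(J) = J + J**2 (G(J) = J + J*(0 + J) = J + J*J = J + J**2)
G(-3)*j(-15, b(5, -5)) = (-3*(1 - 3))*(2 - 1*(-15) - 5*2) = (-3*(-2))*(2 + 15 - 10) = 6*7 = 42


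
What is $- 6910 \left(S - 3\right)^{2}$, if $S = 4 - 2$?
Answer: $-6910$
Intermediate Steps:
$S = 2$ ($S = 4 - 2 = 2$)
$- 6910 \left(S - 3\right)^{2} = - 6910 \left(2 - 3\right)^{2} = - 6910 \left(-1\right)^{2} = \left(-6910\right) 1 = -6910$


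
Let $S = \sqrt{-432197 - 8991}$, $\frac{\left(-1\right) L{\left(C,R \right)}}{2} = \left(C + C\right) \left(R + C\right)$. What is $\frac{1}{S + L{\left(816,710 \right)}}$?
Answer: $- \frac{1245216}{6202251656921} - \frac{i \sqrt{110297}}{12404503313842} \approx -2.0077 \cdot 10^{-7} - 2.6773 \cdot 10^{-11} i$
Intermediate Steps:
$L{\left(C,R \right)} = - 4 C \left(C + R\right)$ ($L{\left(C,R \right)} = - 2 \left(C + C\right) \left(R + C\right) = - 2 \cdot 2 C \left(C + R\right) = - 4 C \left(C + R\right)$)
$S = 2 i \sqrt{110297}$ ($S = \sqrt{-441188} = 2 i \sqrt{110297} \approx 664.22 i$)
$\frac{1}{S + L{\left(816,710 \right)}} = \frac{1}{2 i \sqrt{110297} - 3264 \left(816 + 710\right)} = \frac{1}{2 i \sqrt{110297} - 3264 \cdot 1526} = \frac{1}{2 i \sqrt{110297} - 4980864} = \frac{1}{-4980864 + 2 i \sqrt{110297}}$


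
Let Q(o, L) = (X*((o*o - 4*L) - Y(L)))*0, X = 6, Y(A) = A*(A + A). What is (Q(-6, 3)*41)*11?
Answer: 0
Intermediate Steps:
Y(A) = 2*A² (Y(A) = A*(2*A) = 2*A²)
Q(o, L) = 0 (Q(o, L) = (6*((o*o - 4*L) - 2*L²))*0 = (6*((o² - 4*L) - 2*L²))*0 = (6*(o² - 4*L - 2*L²))*0 = (-24*L - 12*L² + 6*o²)*0 = 0)
(Q(-6, 3)*41)*11 = (0*41)*11 = 0*11 = 0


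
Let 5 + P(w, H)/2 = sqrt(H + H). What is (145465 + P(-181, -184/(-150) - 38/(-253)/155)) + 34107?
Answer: 179562 + 4*sqrt(8495451327)/117645 ≈ 1.7957e+5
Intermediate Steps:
P(w, H) = -10 + 2*sqrt(2)*sqrt(H) (P(w, H) = -10 + 2*sqrt(H + H) = -10 + 2*sqrt(2*H) = -10 + 2*(sqrt(2)*sqrt(H)) = -10 + 2*sqrt(2)*sqrt(H))
(145465 + P(-181, -184/(-150) - 38/(-253)/155)) + 34107 = (145465 + (-10 + 2*sqrt(2)*sqrt(-184/(-150) - 38/(-253)/155))) + 34107 = (145465 + (-10 + 2*sqrt(2)*sqrt(-184*(-1/150) - 38*(-1/253)*(1/155)))) + 34107 = (145465 + (-10 + 2*sqrt(2)*sqrt(92/75 + (38/253)*(1/155)))) + 34107 = (145465 + (-10 + 2*sqrt(2)*sqrt(92/75 + 38/39215))) + 34107 = (145465 + (-10 + 2*sqrt(2)*sqrt(722126/588225))) + 34107 = (145465 + (-10 + 2*sqrt(2)*(sqrt(16990902654)/117645))) + 34107 = (145465 + (-10 + 4*sqrt(8495451327)/117645)) + 34107 = (145455 + 4*sqrt(8495451327)/117645) + 34107 = 179562 + 4*sqrt(8495451327)/117645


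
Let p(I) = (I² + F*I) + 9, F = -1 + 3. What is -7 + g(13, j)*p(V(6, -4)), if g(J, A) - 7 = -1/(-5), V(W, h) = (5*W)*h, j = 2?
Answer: 510049/5 ≈ 1.0201e+5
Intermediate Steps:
F = 2
V(W, h) = 5*W*h
p(I) = 9 + I² + 2*I (p(I) = (I² + 2*I) + 9 = 9 + I² + 2*I)
g(J, A) = 36/5 (g(J, A) = 7 - 1/(-5) = 7 - 1*(-⅕) = 7 + ⅕ = 36/5)
-7 + g(13, j)*p(V(6, -4)) = -7 + 36*(9 + (5*6*(-4))² + 2*(5*6*(-4)))/5 = -7 + 36*(9 + (-120)² + 2*(-120))/5 = -7 + 36*(9 + 14400 - 240)/5 = -7 + (36/5)*14169 = -7 + 510084/5 = 510049/5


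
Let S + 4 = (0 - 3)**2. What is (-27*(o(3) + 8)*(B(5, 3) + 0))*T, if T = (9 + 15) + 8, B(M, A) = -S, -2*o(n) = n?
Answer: 28080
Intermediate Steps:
S = 5 (S = -4 + (0 - 3)**2 = -4 + (-3)**2 = -4 + 9 = 5)
o(n) = -n/2
B(M, A) = -5 (B(M, A) = -1*5 = -5)
T = 32 (T = 24 + 8 = 32)
(-27*(o(3) + 8)*(B(5, 3) + 0))*T = -27*(-1/2*3 + 8)*(-5 + 0)*32 = -27*(-3/2 + 8)*(-5)*32 = -351*(-5)/2*32 = -27*(-65/2)*32 = (1755/2)*32 = 28080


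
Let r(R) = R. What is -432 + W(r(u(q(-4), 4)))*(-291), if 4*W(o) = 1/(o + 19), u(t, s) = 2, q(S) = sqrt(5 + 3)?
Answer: -12193/28 ≈ -435.46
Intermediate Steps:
q(S) = 2*sqrt(2) (q(S) = sqrt(8) = 2*sqrt(2))
W(o) = 1/(4*(19 + o)) (W(o) = 1/(4*(o + 19)) = 1/(4*(19 + o)))
-432 + W(r(u(q(-4), 4)))*(-291) = -432 + (1/(4*(19 + 2)))*(-291) = -432 + ((1/4)/21)*(-291) = -432 + ((1/4)*(1/21))*(-291) = -432 + (1/84)*(-291) = -432 - 97/28 = -12193/28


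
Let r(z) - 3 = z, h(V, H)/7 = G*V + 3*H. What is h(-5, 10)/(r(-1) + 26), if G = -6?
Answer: 15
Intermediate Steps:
h(V, H) = -42*V + 21*H (h(V, H) = 7*(-6*V + 3*H) = -42*V + 21*H)
r(z) = 3 + z
h(-5, 10)/(r(-1) + 26) = (-42*(-5) + 21*10)/((3 - 1) + 26) = (210 + 210)/(2 + 26) = 420/28 = 420*(1/28) = 15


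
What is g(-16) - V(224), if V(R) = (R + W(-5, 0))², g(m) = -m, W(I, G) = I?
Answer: -47945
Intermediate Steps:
V(R) = (-5 + R)² (V(R) = (R - 5)² = (-5 + R)²)
g(-16) - V(224) = -1*(-16) - (-5 + 224)² = 16 - 1*219² = 16 - 1*47961 = 16 - 47961 = -47945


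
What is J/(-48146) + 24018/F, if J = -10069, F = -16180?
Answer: -124181776/97375285 ≈ -1.2753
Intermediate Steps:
J/(-48146) + 24018/F = -10069/(-48146) + 24018/(-16180) = -10069*(-1/48146) + 24018*(-1/16180) = 10069/48146 - 12009/8090 = -124181776/97375285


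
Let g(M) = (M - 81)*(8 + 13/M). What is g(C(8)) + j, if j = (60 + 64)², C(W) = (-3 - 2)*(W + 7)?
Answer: 353876/25 ≈ 14155.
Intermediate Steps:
C(W) = -35 - 5*W (C(W) = -5*(7 + W) = -35 - 5*W)
g(M) = (-81 + M)*(8 + 13/M)
j = 15376 (j = 124² = 15376)
g(C(8)) + j = (-635 - 1053/(-35 - 5*8) + 8*(-35 - 5*8)) + 15376 = (-635 - 1053/(-35 - 40) + 8*(-35 - 40)) + 15376 = (-635 - 1053/(-75) + 8*(-75)) + 15376 = (-635 - 1053*(-1/75) - 600) + 15376 = (-635 + 351/25 - 600) + 15376 = -30524/25 + 15376 = 353876/25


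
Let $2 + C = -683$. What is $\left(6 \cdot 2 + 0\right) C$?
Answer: $-8220$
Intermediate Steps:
$C = -685$ ($C = -2 - 683 = -685$)
$\left(6 \cdot 2 + 0\right) C = \left(6 \cdot 2 + 0\right) \left(-685\right) = \left(12 + 0\right) \left(-685\right) = 12 \left(-685\right) = -8220$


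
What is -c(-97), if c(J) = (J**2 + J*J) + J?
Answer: -18721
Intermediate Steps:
c(J) = J + 2*J**2 (c(J) = (J**2 + J**2) + J = 2*J**2 + J = J + 2*J**2)
-c(-97) = -(-97)*(1 + 2*(-97)) = -(-97)*(1 - 194) = -(-97)*(-193) = -1*18721 = -18721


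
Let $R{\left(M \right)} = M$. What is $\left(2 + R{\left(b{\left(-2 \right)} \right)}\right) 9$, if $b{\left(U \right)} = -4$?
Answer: $-18$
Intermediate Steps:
$\left(2 + R{\left(b{\left(-2 \right)} \right)}\right) 9 = \left(2 - 4\right) 9 = \left(-2\right) 9 = -18$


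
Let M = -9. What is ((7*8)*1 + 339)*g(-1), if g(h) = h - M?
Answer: 3160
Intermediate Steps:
g(h) = 9 + h (g(h) = h - 1*(-9) = h + 9 = 9 + h)
((7*8)*1 + 339)*g(-1) = ((7*8)*1 + 339)*(9 - 1) = (56*1 + 339)*8 = (56 + 339)*8 = 395*8 = 3160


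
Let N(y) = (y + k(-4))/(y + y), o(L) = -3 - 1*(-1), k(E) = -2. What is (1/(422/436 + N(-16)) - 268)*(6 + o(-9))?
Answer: -2854192/2669 ≈ -1069.4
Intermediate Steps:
o(L) = -2 (o(L) = -3 + 1 = -2)
N(y) = (-2 + y)/(2*y) (N(y) = (y - 2)/(y + y) = (-2 + y)/((2*y)) = (-2 + y)*(1/(2*y)) = (-2 + y)/(2*y))
(1/(422/436 + N(-16)) - 268)*(6 + o(-9)) = (1/(422/436 + (1/2)*(-2 - 16)/(-16)) - 268)*(6 - 2) = (1/(422*(1/436) + (1/2)*(-1/16)*(-18)) - 268)*4 = (1/(211/218 + 9/16) - 268)*4 = (1/(2669/1744) - 268)*4 = (1744/2669 - 268)*4 = -713548/2669*4 = -2854192/2669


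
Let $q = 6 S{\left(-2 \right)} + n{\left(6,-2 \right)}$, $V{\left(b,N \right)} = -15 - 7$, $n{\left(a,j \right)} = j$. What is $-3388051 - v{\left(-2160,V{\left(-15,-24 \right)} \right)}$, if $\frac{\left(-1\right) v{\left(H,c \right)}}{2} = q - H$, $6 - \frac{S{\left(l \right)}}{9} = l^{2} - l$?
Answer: $-3383735$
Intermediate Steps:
$S{\left(l \right)} = 54 - 9 l^{2} + 9 l$ ($S{\left(l \right)} = 54 - 9 \left(l^{2} - l\right) = 54 - \left(- 9 l + 9 l^{2}\right) = 54 - 9 l^{2} + 9 l$)
$V{\left(b,N \right)} = -22$ ($V{\left(b,N \right)} = -15 - 7 = -22$)
$q = -2$ ($q = 6 \left(54 - 9 \left(-2\right)^{2} + 9 \left(-2\right)\right) - 2 = 6 \left(54 - 36 - 18\right) - 2 = 6 \cdot 0 - 2 = 0 - 2 = -2$)
$v{\left(H,c \right)} = 4 + 2 H$ ($v{\left(H,c \right)} = - 2 \left(-2 - H\right) = 4 + 2 H$)
$-3388051 - v{\left(-2160,V{\left(-15,-24 \right)} \right)} = -3388051 - \left(4 + 2 \left(-2160\right)\right) = -3388051 - \left(4 - 4320\right) = -3388051 - -4316 = -3388051 + 4316 = -3383735$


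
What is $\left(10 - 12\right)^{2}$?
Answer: $4$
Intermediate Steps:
$\left(10 - 12\right)^{2} = \left(-2\right)^{2} = 4$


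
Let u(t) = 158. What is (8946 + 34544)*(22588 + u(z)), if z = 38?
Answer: 989223540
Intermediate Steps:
(8946 + 34544)*(22588 + u(z)) = (8946 + 34544)*(22588 + 158) = 43490*22746 = 989223540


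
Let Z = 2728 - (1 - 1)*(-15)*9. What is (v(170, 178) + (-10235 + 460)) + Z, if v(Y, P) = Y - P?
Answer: -7055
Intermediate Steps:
Z = 2728 (Z = 2728 - 0*(-15)*9 = 2728 - 0*9 = 2728 - 1*0 = 2728 + 0 = 2728)
(v(170, 178) + (-10235 + 460)) + Z = ((170 - 1*178) + (-10235 + 460)) + 2728 = ((170 - 178) - 9775) + 2728 = (-8 - 9775) + 2728 = -9783 + 2728 = -7055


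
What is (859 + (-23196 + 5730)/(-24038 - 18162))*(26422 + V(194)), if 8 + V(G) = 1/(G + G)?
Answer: 185844949573689/8186800 ≈ 2.2701e+7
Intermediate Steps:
V(G) = -8 + 1/(2*G) (V(G) = -8 + 1/(G + G) = -8 + 1/(2*G))
(859 + (-23196 + 5730)/(-24038 - 18162))*(26422 + V(194)) = (859 + (-23196 + 5730)/(-24038 - 18162))*(26422 + (-8 + (½)/194)) = (859 - 17466/(-42200))*(26422 + (-8 + (½)*(1/194))) = (859 - 17466*(-1/42200))*(26422 + (-8 + 1/388)) = (859 + 8733/21100)*(26422 - 3103/388) = (18133633/21100)*(10248633/388) = 185844949573689/8186800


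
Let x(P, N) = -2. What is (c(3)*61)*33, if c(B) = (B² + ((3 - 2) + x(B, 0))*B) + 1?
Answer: 14091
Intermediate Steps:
c(B) = 1 + B² - B (c(B) = (B² + ((3 - 2) - 2)*B) + 1 = (B² + (1 - 2)*B) + 1 = (B² - B) + 1 = 1 + B² - B)
(c(3)*61)*33 = ((1 + 3² - 1*3)*61)*33 = ((1 + 9 - 3)*61)*33 = (7*61)*33 = 427*33 = 14091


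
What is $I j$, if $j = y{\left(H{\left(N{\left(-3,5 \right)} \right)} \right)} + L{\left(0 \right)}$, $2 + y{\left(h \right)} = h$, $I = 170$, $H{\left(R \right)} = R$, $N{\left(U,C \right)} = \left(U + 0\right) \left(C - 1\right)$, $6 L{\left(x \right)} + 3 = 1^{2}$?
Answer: $- \frac{7310}{3} \approx -2436.7$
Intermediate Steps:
$L{\left(x \right)} = - \frac{1}{3}$ ($L{\left(x \right)} = - \frac{1}{2} + \frac{1^{2}}{6} = - \frac{1}{2} + \frac{1}{6} \cdot 1 = - \frac{1}{2} + \frac{1}{6} = - \frac{1}{3}$)
$N{\left(U,C \right)} = U \left(-1 + C\right)$
$y{\left(h \right)} = -2 + h$
$j = - \frac{43}{3}$ ($j = \left(-2 - 3 \left(-1 + 5\right)\right) - \frac{1}{3} = \left(-2 - 12\right) - \frac{1}{3} = -14 - \frac{1}{3} = - \frac{43}{3} \approx -14.333$)
$I j = 170 \left(- \frac{43}{3}\right) = - \frac{7310}{3}$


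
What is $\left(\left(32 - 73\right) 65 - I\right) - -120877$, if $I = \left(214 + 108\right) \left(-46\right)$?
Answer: $133024$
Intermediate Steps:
$I = -14812$ ($I = 322 \left(-46\right) = -14812$)
$\left(\left(32 - 73\right) 65 - I\right) - -120877 = \left(\left(32 - 73\right) 65 - -14812\right) - -120877 = \left(\left(-41\right) 65 + 14812\right) + 120877 = \left(-2665 + 14812\right) + 120877 = 12147 + 120877 = 133024$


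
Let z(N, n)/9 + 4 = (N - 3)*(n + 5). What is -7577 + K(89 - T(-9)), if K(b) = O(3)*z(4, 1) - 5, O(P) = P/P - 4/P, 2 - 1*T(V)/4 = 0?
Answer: -7588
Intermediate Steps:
T(V) = 8 (T(V) = 8 - 4*0 = 8 + 0 = 8)
z(N, n) = -36 + 9*(-3 + N)*(5 + n) (z(N, n) = -36 + 9*((N - 3)*(n + 5)) = -36 + 9*((-3 + N)*(5 + n)) = -36 + 9*(-3 + N)*(5 + n))
O(P) = 1 - 4/P
K(b) = -11 (K(b) = ((-4 + 3)/3)*(-171 - 27*1 + 45*4 + 9*4*1) - 5 = ((⅓)*(-1))*(-171 - 27 + 180 + 36) - 5 = -⅓*18 - 5 = -6 - 5 = -11)
-7577 + K(89 - T(-9)) = -7577 - 11 = -7588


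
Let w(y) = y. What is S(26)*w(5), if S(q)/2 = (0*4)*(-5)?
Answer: 0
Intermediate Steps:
S(q) = 0 (S(q) = 2*((0*4)*(-5)) = 2*(0*(-5)) = 2*0 = 0)
S(26)*w(5) = 0*5 = 0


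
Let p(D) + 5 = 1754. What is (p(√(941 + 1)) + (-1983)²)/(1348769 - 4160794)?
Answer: -3934038/2812025 ≈ -1.3990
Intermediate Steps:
p(D) = 1749 (p(D) = -5 + 1754 = 1749)
(p(√(941 + 1)) + (-1983)²)/(1348769 - 4160794) = (1749 + (-1983)²)/(1348769 - 4160794) = (1749 + 3932289)/(-2812025) = 3934038*(-1/2812025) = -3934038/2812025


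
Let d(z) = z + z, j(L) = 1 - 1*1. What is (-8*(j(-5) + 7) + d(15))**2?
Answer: 676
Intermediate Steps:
j(L) = 0 (j(L) = 1 - 1 = 0)
d(z) = 2*z
(-8*(j(-5) + 7) + d(15))**2 = (-8*(0 + 7) + 2*15)**2 = (-8*7 + 30)**2 = (-56 + 30)**2 = (-26)**2 = 676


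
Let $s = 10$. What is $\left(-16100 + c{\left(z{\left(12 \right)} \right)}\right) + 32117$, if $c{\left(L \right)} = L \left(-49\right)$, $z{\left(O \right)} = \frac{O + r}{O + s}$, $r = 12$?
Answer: $\frac{175599}{11} \approx 15964.0$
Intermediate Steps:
$z{\left(O \right)} = \frac{12 + O}{10 + O}$ ($z{\left(O \right)} = \frac{O + 12}{O + 10} = \frac{12 + O}{10 + O}$)
$c{\left(L \right)} = - 49 L$
$\left(-16100 + c{\left(z{\left(12 \right)} \right)}\right) + 32117 = \left(-16100 - 49 \frac{12 + 12}{10 + 12}\right) + 32117 = \left(-16100 - 49 \cdot \frac{1}{22} \cdot 24\right) + 32117 = \left(-16100 - \frac{588}{11}\right) + 32117 = - \frac{177688}{11} + 32117 = \frac{175599}{11}$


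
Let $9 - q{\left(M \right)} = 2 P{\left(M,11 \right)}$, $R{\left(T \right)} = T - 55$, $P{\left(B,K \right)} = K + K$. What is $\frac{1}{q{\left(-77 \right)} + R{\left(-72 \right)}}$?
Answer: $- \frac{1}{162} \approx -0.0061728$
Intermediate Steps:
$P{\left(B,K \right)} = 2 K$
$R{\left(T \right)} = -55 + T$
$q{\left(M \right)} = -35$ ($q{\left(M \right)} = 9 - 2 \cdot 2 \cdot 11 = 9 - 2 \cdot 22 = 9 - 44 = -35$)
$\frac{1}{q{\left(-77 \right)} + R{\left(-72 \right)}} = \frac{1}{-35 - 127} = \frac{1}{-162} = - \frac{1}{162}$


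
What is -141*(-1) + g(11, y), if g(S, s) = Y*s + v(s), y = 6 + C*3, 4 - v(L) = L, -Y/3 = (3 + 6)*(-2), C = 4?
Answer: 1099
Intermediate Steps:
Y = 54 (Y = -3*(3 + 6)*(-2) = -27*(-2) = -3*(-18) = 54)
v(L) = 4 - L
y = 18 (y = 6 + 4*3 = 6 + 12 = 18)
g(S, s) = 4 + 53*s (g(S, s) = 54*s + (4 - s) = 4 + 53*s)
-141*(-1) + g(11, y) = -141*(-1) + (4 + 53*18) = 141 + (4 + 954) = 141 + 958 = 1099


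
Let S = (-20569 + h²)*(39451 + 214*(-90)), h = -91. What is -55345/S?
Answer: 55345/248107008 ≈ 0.00022307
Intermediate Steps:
S = -248107008 (S = (-20569 + (-91)²)*(39451 + 214*(-90)) = (-20569 + 8281)*(39451 - 19260) = -12288*20191 = -248107008)
-55345/S = -55345/(-248107008) = -55345*(-1/248107008) = 55345/248107008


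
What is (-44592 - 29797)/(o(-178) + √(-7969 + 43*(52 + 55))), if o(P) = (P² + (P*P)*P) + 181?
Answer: 417165106043/31448396608137 + 148778*I*√842/31448396608137 ≈ 0.013265 + 1.3728e-7*I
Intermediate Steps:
o(P) = 181 + P² + P³ (o(P) = (P² + P²*P) + 181 = (P² + P³) + 181 = 181 + P² + P³)
(-44592 - 29797)/(o(-178) + √(-7969 + 43*(52 + 55))) = (-44592 - 29797)/((181 + (-178)² + (-178)³) + √(-7969 + 43*(52 + 55))) = -74389/((181 + 31684 - 5639752) + √(-7969 + 43*107)) = -74389/(-5607887 + √(-7969 + 4601)) = -74389/(-5607887 + √(-3368)) = -74389/(-5607887 + 2*I*√842)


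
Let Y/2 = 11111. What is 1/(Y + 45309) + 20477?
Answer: 1382832288/67531 ≈ 20477.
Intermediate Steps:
Y = 22222 (Y = 2*11111 = 22222)
1/(Y + 45309) + 20477 = 1/(22222 + 45309) + 20477 = 1/67531 + 20477 = 1382832288/67531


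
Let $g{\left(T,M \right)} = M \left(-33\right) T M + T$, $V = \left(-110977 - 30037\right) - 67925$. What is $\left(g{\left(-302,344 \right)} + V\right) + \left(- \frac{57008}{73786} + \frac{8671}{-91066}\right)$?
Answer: $\frac{3961511673123290763}{3359697938} \approx 1.1791 \cdot 10^{9}$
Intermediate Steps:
$V = -208939$ ($V = -141014 - 67925 = -208939$)
$g{\left(T,M \right)} = T - 33 T M^{2}$ ($g{\left(T,M \right)} = - 33 M T M + T = - 33 T M^{2} + T = T - 33 T M^{2}$)
$\left(g{\left(-302,344 \right)} + V\right) + \left(- \frac{57008}{73786} + \frac{8671}{-91066}\right) = \left(- 302 \left(1 - 33 \cdot 344^{2}\right) - 208939\right) + \left(- \frac{57008}{73786} + \frac{8671}{-91066}\right) = \left(- 302 \left(1 - 3905088\right) - 208939\right) + \left(\left(-57008\right) \frac{1}{73786} + 8671 \left(- \frac{1}{91066}\right)\right) = \left(- 302 \left(1 - 3905088\right) - 208939\right) - \frac{2915644467}{3359697938} = \left(\left(-302\right) \left(-3905087\right) - 208939\right) - \frac{2915644467}{3359697938} = \left(1179336274 - 208939\right) - \frac{2915644467}{3359697938} = 1179127335 - \frac{2915644467}{3359697938} = \frac{3961511673123290763}{3359697938}$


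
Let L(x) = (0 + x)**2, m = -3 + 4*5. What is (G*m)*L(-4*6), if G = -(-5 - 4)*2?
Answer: 176256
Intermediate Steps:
m = 17 (m = -3 + 20 = 17)
L(x) = x**2
G = 18 (G = -(-9)*2 = -1*(-18) = 18)
(G*m)*L(-4*6) = (18*17)*(-4*6)**2 = 306*(-24)**2 = 306*576 = 176256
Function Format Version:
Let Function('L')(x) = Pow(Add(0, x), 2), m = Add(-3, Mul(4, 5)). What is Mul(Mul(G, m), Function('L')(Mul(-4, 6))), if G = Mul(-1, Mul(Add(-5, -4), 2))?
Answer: 176256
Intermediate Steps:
m = 17 (m = Add(-3, 20) = 17)
Function('L')(x) = Pow(x, 2)
G = 18 (G = Mul(-1, Mul(-9, 2)) = Mul(-1, -18) = 18)
Mul(Mul(G, m), Function('L')(Mul(-4, 6))) = Mul(Mul(18, 17), Pow(Mul(-4, 6), 2)) = Mul(306, Pow(-24, 2)) = Mul(306, 576) = 176256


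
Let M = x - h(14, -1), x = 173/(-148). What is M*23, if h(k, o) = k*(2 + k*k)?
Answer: -9439867/148 ≈ -63783.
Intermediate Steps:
x = -173/148 (x = 173*(-1/148) = -173/148 ≈ -1.1689)
h(k, o) = k*(2 + k²)
M = -410429/148 (M = -173/148 - 14*(2 + 14²) = -173/148 - 14*(2 + 196) = -173/148 - 14*198 = -173/148 - 1*2772 = -173/148 - 2772 = -410429/148 ≈ -2773.2)
M*23 = -410429/148*23 = -9439867/148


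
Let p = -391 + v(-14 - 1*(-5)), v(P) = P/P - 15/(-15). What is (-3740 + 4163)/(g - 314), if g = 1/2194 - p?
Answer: 928062/164551 ≈ 5.6400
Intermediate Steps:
v(P) = 2 (v(P) = 1 - 15*(-1/15) = 1 + 1 = 2)
p = -389 (p = -391 + 2 = -389)
g = 853467/2194 (g = 1/2194 - 1*(-389) = 1/2194 + 389 = 853467/2194 ≈ 389.00)
(-3740 + 4163)/(g - 314) = (-3740 + 4163)/(853467/2194 - 314) = 423/(164551/2194) = 423*(2194/164551) = 928062/164551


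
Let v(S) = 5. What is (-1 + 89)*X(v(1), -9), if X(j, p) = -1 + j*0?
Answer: -88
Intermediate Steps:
X(j, p) = -1 (X(j, p) = -1 + 0 = -1)
(-1 + 89)*X(v(1), -9) = (-1 + 89)*(-1) = 88*(-1) = -88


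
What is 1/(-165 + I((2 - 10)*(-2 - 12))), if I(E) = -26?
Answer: -1/191 ≈ -0.0052356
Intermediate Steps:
1/(-165 + I((2 - 10)*(-2 - 12))) = 1/(-165 - 26) = 1/(-191) = -1/191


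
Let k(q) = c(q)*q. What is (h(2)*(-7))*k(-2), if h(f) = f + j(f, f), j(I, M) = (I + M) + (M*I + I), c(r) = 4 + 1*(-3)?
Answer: 168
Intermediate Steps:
c(r) = 1 (c(r) = 4 - 3 = 1)
j(I, M) = M + 2*I + I*M (j(I, M) = (I + M) + (I*M + I) = (I + M) + (I + I*M) = M + 2*I + I*M)
h(f) = f**2 + 4*f (h(f) = f + (f + 2*f + f*f) = f + (f + 2*f + f**2) = f + (f**2 + 3*f) = f**2 + 4*f)
k(q) = q (k(q) = 1*q = q)
(h(2)*(-7))*k(-2) = ((2*(4 + 2))*(-7))*(-2) = ((2*6)*(-7))*(-2) = (12*(-7))*(-2) = -84*(-2) = 168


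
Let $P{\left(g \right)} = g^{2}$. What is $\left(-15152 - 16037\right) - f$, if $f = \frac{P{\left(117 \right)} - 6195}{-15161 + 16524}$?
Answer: $- \frac{42518101}{1363} \approx -31195.0$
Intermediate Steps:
$f = \frac{7494}{1363}$ ($f = \frac{117^{2} - 6195}{-15161 + 16524} = \frac{13689 - 6195}{1363} = 7494 \cdot \frac{1}{1363} = \frac{7494}{1363} \approx 5.4982$)
$\left(-15152 - 16037\right) - f = \left(-15152 - 16037\right) - \frac{7494}{1363} = -31189 - \frac{7494}{1363} = - \frac{42518101}{1363}$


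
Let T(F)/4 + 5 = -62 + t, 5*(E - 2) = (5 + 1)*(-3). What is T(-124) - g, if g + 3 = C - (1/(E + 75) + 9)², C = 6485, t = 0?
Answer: -898207886/134689 ≈ -6668.8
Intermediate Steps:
E = -8/5 (E = 2 + ((5 + 1)*(-3))/5 = 2 + (6*(-3))/5 = 2 + (⅕)*(-18) = 2 - 18/5 = -8/5 ≈ -1.6000)
T(F) = -268 (T(F) = -20 + 4*(-62 + 0) = -20 + 4*(-62) = -20 - 248 = -268)
g = 862111234/134689 (g = -3 + (6485 - (1/(-8/5 + 75) + 9)²) = -3 + (6485 - (1/(367/5) + 9)²) = -3 + (6485 - (5/367 + 9)²) = -3 + (6485 - (3308/367)²) = -3 + (6485 - 1*10942864/134689) = -3 + (6485 - 10942864/134689) = -3 + 862515301/134689 = 862111234/134689 ≈ 6400.8)
T(-124) - g = -268 - 1*862111234/134689 = -268 - 862111234/134689 = -898207886/134689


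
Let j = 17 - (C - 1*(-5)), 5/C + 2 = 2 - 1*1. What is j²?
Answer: 289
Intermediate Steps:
C = -5 (C = 5/(-2 + (2 - 1*1)) = 5/(-2 + (2 - 1)) = 5/(-2 + 1) = 5/(-1) = 5*(-1) = -5)
j = 17 (j = 17 - (-5 - 1*(-5)) = 17 - (-5 + 5) = 17 - 1*0 = 17 + 0 = 17)
j² = 17² = 289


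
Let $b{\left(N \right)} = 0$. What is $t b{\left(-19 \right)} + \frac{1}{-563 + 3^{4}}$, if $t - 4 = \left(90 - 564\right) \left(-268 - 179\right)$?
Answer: $- \frac{1}{482} \approx -0.0020747$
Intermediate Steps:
$t = 211882$ ($t = 4 + \left(90 - 564\right) \left(-268 - 179\right) = 4 - -211878 = 4 + 211878 = 211882$)
$t b{\left(-19 \right)} + \frac{1}{-563 + 3^{4}} = 211882 \cdot 0 + \frac{1}{-563 + 3^{4}} = 0 + \frac{1}{-563 + 81} = 0 + \frac{1}{-482} = 0 - \frac{1}{482} = - \frac{1}{482}$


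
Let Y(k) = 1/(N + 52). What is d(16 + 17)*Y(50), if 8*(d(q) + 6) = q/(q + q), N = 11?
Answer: -95/1008 ≈ -0.094246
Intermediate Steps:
Y(k) = 1/63 (Y(k) = 1/(11 + 52) = 1/63)
d(q) = -95/16 (d(q) = -6 + (q/(q + q))/8 = -6 + (q/((2*q)))/8 = -6 + ((1/(2*q))*q)/8 = -6 + (1/8)*(1/2) = -6 + 1/16 = -95/16)
d(16 + 17)*Y(50) = -95/16*1/63 = -95/1008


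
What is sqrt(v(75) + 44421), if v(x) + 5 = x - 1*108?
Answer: sqrt(44383) ≈ 210.67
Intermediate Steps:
v(x) = -113 + x (v(x) = -5 + (x - 1*108) = -5 + (x - 108) = -5 + (-108 + x) = -113 + x)
sqrt(v(75) + 44421) = sqrt((-113 + 75) + 44421) = sqrt(-38 + 44421) = sqrt(44383)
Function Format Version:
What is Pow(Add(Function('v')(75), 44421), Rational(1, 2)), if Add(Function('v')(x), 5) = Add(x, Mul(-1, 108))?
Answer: Pow(44383, Rational(1, 2)) ≈ 210.67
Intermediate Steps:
Function('v')(x) = Add(-113, x) (Function('v')(x) = Add(-5, Add(x, Mul(-1, 108))) = Add(-5, Add(x, -108)) = Add(-5, Add(-108, x)) = Add(-113, x))
Pow(Add(Function('v')(75), 44421), Rational(1, 2)) = Pow(Add(Add(-113, 75), 44421), Rational(1, 2)) = Pow(Add(-38, 44421), Rational(1, 2)) = Pow(44383, Rational(1, 2))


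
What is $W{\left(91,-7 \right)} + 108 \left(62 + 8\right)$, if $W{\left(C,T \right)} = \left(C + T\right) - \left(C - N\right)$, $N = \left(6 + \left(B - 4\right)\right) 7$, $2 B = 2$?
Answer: $7574$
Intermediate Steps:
$B = 1$ ($B = \frac{1}{2} \cdot 2 = 1$)
$N = 21$ ($N = \left(6 + \left(1 - 4\right)\right) 7 = \left(6 - 3\right) 7 = 3 \cdot 7 = 21$)
$W{\left(C,T \right)} = 21 + T$ ($W{\left(C,T \right)} = \left(C + T\right) - \left(-21 + C\right) = 21 + T$)
$W{\left(91,-7 \right)} + 108 \left(62 + 8\right) = \left(21 - 7\right) + 108 \left(62 + 8\right) = 14 + 108 \cdot 70 = 14 + 7560 = 7574$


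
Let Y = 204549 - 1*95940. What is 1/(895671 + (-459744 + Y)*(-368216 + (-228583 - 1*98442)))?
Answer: 1/244124344206 ≈ 4.0963e-12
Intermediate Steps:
Y = 108609 (Y = 204549 - 95940 = 108609)
1/(895671 + (-459744 + Y)*(-368216 + (-228583 - 1*98442))) = 1/(895671 + (-459744 + 108609)*(-368216 + (-228583 - 1*98442))) = 1/(895671 - 351135*(-368216 + (-228583 - 98442))) = 1/(895671 - 351135*(-368216 - 327025)) = 1/(895671 - 351135*(-695241)) = 1/(895671 + 244123448535) = 1/244124344206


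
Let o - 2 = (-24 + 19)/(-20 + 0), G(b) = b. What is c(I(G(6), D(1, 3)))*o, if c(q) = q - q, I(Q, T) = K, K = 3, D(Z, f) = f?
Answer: 0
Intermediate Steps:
o = 9/4 (o = 2 + (-24 + 19)/(-20 + 0) = 2 - 5/(-20) = 2 - 5*(-1/20) = 2 + 1/4 = 9/4 ≈ 2.2500)
I(Q, T) = 3
c(q) = 0
c(I(G(6), D(1, 3)))*o = 0*(9/4) = 0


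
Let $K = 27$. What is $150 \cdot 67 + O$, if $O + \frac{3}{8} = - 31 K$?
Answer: $\frac{73701}{8} \approx 9212.6$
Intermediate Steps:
$O = - \frac{6699}{8}$ ($O = - \frac{3}{8} - 837 = - \frac{6699}{8} \approx -837.38$)
$150 \cdot 67 + O = 150 \cdot 67 - \frac{6699}{8} = 10050 - \frac{6699}{8} = \frac{73701}{8}$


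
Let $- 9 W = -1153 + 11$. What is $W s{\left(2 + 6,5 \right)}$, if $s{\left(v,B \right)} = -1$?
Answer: $- \frac{1142}{9} \approx -126.89$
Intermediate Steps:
$W = \frac{1142}{9}$ ($W = - \frac{-1153 + 11}{9} = \left(- \frac{1}{9}\right) \left(-1142\right) = \frac{1142}{9} \approx 126.89$)
$W s{\left(2 + 6,5 \right)} = \frac{1142}{9} \left(-1\right) = - \frac{1142}{9}$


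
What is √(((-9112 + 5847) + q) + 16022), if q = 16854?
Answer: √29611 ≈ 172.08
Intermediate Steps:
√(((-9112 + 5847) + q) + 16022) = √(((-9112 + 5847) + 16854) + 16022) = √((-3265 + 16854) + 16022) = √(13589 + 16022) = √29611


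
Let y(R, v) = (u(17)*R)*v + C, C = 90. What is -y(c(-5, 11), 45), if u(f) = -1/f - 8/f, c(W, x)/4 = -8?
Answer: -14490/17 ≈ -852.35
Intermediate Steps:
c(W, x) = -32 (c(W, x) = 4*(-8) = -32)
u(f) = -9/f
y(R, v) = 90 - 9*R*v/17 (y(R, v) = ((-9/17)*R)*v + 90 = ((-9*1/17)*R)*v + 90 = (-9*R/17)*v + 90 = -9*R*v/17 + 90 = 90 - 9*R*v/17)
-y(c(-5, 11), 45) = -(90 - 9/17*(-32)*45) = -(90 + 12960/17) = -1*14490/17 = -14490/17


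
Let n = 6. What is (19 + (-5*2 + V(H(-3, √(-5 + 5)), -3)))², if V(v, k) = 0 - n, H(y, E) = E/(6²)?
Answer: 9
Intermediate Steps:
H(y, E) = E/36
V(v, k) = -6 (V(v, k) = 0 - 1*6 = 0 - 6 = -6)
(19 + (-5*2 + V(H(-3, √(-5 + 5)), -3)))² = (19 + (-5*2 - 6))² = (19 + (-10 - 6))² = (19 - 16)² = 3² = 9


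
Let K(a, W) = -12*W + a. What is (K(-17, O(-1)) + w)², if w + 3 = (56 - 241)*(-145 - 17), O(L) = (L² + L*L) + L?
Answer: 896283844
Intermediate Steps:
O(L) = L + 2*L² (O(L) = (L² + L²) + L = 2*L² + L = L + 2*L²)
w = 29967 (w = -3 + (56 - 241)*(-145 - 17) = -3 - 185*(-162) = -3 + 29970 = 29967)
K(a, W) = a - 12*W
(K(-17, O(-1)) + w)² = ((-17 - (-12)*(1 + 2*(-1))) + 29967)² = ((-17 - (-12)*(1 - 2)) + 29967)² = ((-17 - (-12)*(-1)) + 29967)² = ((-17 - 12*1) + 29967)² = ((-17 - 12) + 29967)² = (-29 + 29967)² = 29938² = 896283844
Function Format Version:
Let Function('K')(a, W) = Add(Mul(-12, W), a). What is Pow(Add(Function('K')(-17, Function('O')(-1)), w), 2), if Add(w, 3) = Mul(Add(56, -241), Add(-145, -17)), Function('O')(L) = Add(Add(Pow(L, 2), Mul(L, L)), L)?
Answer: 896283844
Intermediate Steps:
Function('O')(L) = Add(L, Mul(2, Pow(L, 2))) (Function('O')(L) = Add(Add(Pow(L, 2), Pow(L, 2)), L) = Add(Mul(2, Pow(L, 2)), L) = Add(L, Mul(2, Pow(L, 2))))
w = 29967 (w = Add(-3, Mul(Add(56, -241), Add(-145, -17))) = Add(-3, Mul(-185, -162)) = Add(-3, 29970) = 29967)
Function('K')(a, W) = Add(a, Mul(-12, W))
Pow(Add(Function('K')(-17, Function('O')(-1)), w), 2) = Pow(Add(Add(-17, Mul(-12, Mul(-1, Add(1, Mul(2, -1))))), 29967), 2) = Pow(Add(Add(-17, Mul(-12, Mul(-1, Add(1, -2)))), 29967), 2) = Pow(Add(Add(-17, Mul(-12, Mul(-1, -1))), 29967), 2) = Pow(Add(Add(-17, Mul(-12, 1)), 29967), 2) = Pow(Add(Add(-17, -12), 29967), 2) = Pow(Add(-29, 29967), 2) = Pow(29938, 2) = 896283844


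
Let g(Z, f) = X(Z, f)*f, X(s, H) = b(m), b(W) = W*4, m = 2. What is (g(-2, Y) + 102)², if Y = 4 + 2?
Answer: 22500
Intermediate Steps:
b(W) = 4*W
X(s, H) = 8 (X(s, H) = 4*2 = 8)
Y = 6
g(Z, f) = 8*f
(g(-2, Y) + 102)² = (8*6 + 102)² = (48 + 102)² = 150² = 22500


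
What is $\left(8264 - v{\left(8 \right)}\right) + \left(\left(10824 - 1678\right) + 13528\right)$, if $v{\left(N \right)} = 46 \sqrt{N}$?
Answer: $30938 - 92 \sqrt{2} \approx 30808.0$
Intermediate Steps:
$\left(8264 - v{\left(8 \right)}\right) + \left(\left(10824 - 1678\right) + 13528\right) = \left(8264 - 46 \sqrt{8}\right) + \left(\left(10824 - 1678\right) + 13528\right) = \left(8264 - 46 \cdot 2 \sqrt{2}\right) + \left(9146 + 13528\right) = \left(8264 - 92 \sqrt{2}\right) + 22674 = 30938 - 92 \sqrt{2}$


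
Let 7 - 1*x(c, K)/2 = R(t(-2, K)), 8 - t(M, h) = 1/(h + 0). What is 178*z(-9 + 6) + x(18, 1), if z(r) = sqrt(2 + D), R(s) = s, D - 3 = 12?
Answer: 178*sqrt(17) ≈ 733.91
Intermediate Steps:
D = 15 (D = 3 + 12 = 15)
t(M, h) = 8 - 1/h (t(M, h) = 8 - 1/(h + 0) = 8 - 1/h)
x(c, K) = -2 + 2/K (x(c, K) = 14 - 2*(8 - 1/K) = 14 + (-16 + 2/K) = -2 + 2/K)
z(r) = sqrt(17) (z(r) = sqrt(2 + 15) = sqrt(17))
178*z(-9 + 6) + x(18, 1) = 178*sqrt(17) + (-2 + 2/1) = 178*sqrt(17) + (-2 + 2*1) = 178*sqrt(17) + (-2 + 2) = 178*sqrt(17) + 0 = 178*sqrt(17)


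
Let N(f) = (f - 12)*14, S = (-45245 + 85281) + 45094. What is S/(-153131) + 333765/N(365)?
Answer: 50689055755/756773402 ≈ 66.980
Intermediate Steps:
S = 85130 (S = 40036 + 45094 = 85130)
N(f) = -168 + 14*f (N(f) = (-12 + f)*14 = -168 + 14*f)
S/(-153131) + 333765/N(365) = 85130/(-153131) + 333765/(-168 + 14*365) = 85130*(-1/153131) + 333765/(-168 + 5110) = -85130/153131 + 333765/4942 = 50689055755/756773402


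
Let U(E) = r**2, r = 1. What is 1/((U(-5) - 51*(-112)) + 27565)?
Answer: 1/33278 ≈ 3.0050e-5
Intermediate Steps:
U(E) = 1 (U(E) = 1**2 = 1)
1/((U(-5) - 51*(-112)) + 27565) = 1/((1 - 51*(-112)) + 27565) = 1/((1 + 5712) + 27565) = 1/(5713 + 27565) = 1/33278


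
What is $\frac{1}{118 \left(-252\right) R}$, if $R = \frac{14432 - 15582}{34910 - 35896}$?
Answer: $- \frac{493}{17098200} \approx -2.8833 \cdot 10^{-5}$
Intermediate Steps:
$R = \frac{575}{493}$ ($R = - \frac{1150}{-986} = \left(-1150\right) \left(- \frac{1}{986}\right) = \frac{575}{493} \approx 1.1663$)
$\frac{1}{118 \left(-252\right) R} = \frac{1}{118 \left(-252\right) \frac{575}{493}} = \frac{1}{-29736} \cdot \frac{493}{575} = \left(- \frac{1}{29736}\right) \frac{493}{575} = - \frac{493}{17098200}$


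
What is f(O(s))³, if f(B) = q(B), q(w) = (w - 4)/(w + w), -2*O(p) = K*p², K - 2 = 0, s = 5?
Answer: 24389/125000 ≈ 0.19511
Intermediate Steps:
K = 2 (K = 2 + 0 = 2)
O(p) = -p²
q(w) = (-4 + w)/(2*w) (q(w) = (-4 + w)/((2*w)) = (-4 + w)*(1/(2*w)) = (-4 + w)/(2*w))
f(B) = (-4 + B)/(2*B)
f(O(s))³ = ((-4 - 1*5²)/(2*((-1*5²))))³ = ((-4 - 1*25)/(2*((-1*25))))³ = ((½)*(-4 - 25)/(-25))³ = ((½)*(-1/25)*(-29))³ = (29/50)³ = 24389/125000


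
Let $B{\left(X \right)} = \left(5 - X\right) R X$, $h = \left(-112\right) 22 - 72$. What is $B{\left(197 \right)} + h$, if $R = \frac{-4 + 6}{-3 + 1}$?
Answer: $35288$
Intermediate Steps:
$h = -2536$ ($h = -2464 - 72 = -2536$)
$R = -1$ ($R = \frac{2}{-2} = 2 \left(- \frac{1}{2}\right) = -1$)
$B{\left(X \right)} = X \left(-5 + X\right)$ ($B{\left(X \right)} = \left(5 - X\right) \left(-1\right) X = \left(-5 + X\right) X = X \left(-5 + X\right)$)
$B{\left(197 \right)} + h = 197 \left(-5 + 197\right) - 2536 = 197 \cdot 192 - 2536 = 37824 - 2536 = 35288$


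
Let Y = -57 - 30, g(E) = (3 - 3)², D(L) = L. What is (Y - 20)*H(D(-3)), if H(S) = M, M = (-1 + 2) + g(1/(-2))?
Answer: -107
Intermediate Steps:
g(E) = 0 (g(E) = 0² = 0)
Y = -87
M = 1 (M = (-1 + 2) + 0 = 1 + 0 = 1)
H(S) = 1
(Y - 20)*H(D(-3)) = (-87 - 20)*1 = -107*1 = -107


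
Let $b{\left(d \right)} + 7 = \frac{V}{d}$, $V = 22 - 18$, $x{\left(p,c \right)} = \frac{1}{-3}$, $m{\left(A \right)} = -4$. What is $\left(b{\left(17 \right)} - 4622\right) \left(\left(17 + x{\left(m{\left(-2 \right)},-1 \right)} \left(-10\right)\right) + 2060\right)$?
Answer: $- \frac{491098049}{51} \approx -9.6294 \cdot 10^{6}$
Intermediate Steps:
$x{\left(p,c \right)} = - \frac{1}{3}$
$V = 4$ ($V = 22 - 18 = 4$)
$b{\left(d \right)} = -7 + \frac{4}{d}$
$\left(b{\left(17 \right)} - 4622\right) \left(\left(17 + x{\left(m{\left(-2 \right)},-1 \right)} \left(-10\right)\right) + 2060\right) = \left(\left(-7 + \frac{4}{17}\right) - 4622\right) \left(\left(17 - - \frac{10}{3}\right) + 2060\right) = \left(\left(-7 + 4 \cdot \frac{1}{17}\right) - 4622\right) \left(\left(17 + \frac{10}{3}\right) + 2060\right) = \left(\left(-7 + \frac{4}{17}\right) - 4622\right) \left(\frac{61}{3} + 2060\right) = \left(- \frac{115}{17} - 4622\right) \frac{6241}{3} = \left(- \frac{78689}{17}\right) \frac{6241}{3} = - \frac{491098049}{51}$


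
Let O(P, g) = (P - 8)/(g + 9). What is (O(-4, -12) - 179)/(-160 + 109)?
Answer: 175/51 ≈ 3.4314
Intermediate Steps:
O(P, g) = (-8 + P)/(9 + g)
(O(-4, -12) - 179)/(-160 + 109) = ((-8 - 4)/(9 - 12) - 179)/(-160 + 109) = (-12/(-3) - 179)/(-51) = (-1/3*(-12) - 179)*(-1/51) = (4 - 179)*(-1/51) = -175*(-1/51) = 175/51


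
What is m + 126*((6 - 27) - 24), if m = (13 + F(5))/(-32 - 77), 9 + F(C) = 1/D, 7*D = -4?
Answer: -2472129/436 ≈ -5670.0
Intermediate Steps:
D = -4/7 (D = (⅐)*(-4) = -4/7 ≈ -0.57143)
F(C) = -43/4 (F(C) = -9 + 1/(-4/7) = -9 - 7/4 = -43/4)
m = -9/436 (m = (13 - 43/4)/(-32 - 77) = (9/4)/(-109) = (9/4)*(-1/109) = -9/436 ≈ -0.020642)
m + 126*((6 - 27) - 24) = -9/436 + 126*((6 - 27) - 24) = -9/436 + 126*(-21 - 24) = -9/436 + 126*(-45) = -9/436 - 5670 = -2472129/436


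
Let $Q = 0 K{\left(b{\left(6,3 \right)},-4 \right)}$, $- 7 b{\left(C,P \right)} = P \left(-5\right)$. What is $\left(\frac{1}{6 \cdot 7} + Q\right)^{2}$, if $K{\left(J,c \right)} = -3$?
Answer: $\frac{1}{1764} \approx 0.00056689$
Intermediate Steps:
$b{\left(C,P \right)} = \frac{5 P}{7}$ ($b{\left(C,P \right)} = - \frac{P \left(-5\right)}{7} = - \frac{\left(-5\right) P}{7} = \frac{5 P}{7}$)
$Q = 0$ ($Q = 0 \left(-3\right) = 0$)
$\left(\frac{1}{6 \cdot 7} + Q\right)^{2} = \left(\frac{1}{6 \cdot 7} + 0\right)^{2} = \left(\frac{1}{42} + 0\right)^{2} = \left(\frac{1}{42}\right)^{2} = \frac{1}{1764}$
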